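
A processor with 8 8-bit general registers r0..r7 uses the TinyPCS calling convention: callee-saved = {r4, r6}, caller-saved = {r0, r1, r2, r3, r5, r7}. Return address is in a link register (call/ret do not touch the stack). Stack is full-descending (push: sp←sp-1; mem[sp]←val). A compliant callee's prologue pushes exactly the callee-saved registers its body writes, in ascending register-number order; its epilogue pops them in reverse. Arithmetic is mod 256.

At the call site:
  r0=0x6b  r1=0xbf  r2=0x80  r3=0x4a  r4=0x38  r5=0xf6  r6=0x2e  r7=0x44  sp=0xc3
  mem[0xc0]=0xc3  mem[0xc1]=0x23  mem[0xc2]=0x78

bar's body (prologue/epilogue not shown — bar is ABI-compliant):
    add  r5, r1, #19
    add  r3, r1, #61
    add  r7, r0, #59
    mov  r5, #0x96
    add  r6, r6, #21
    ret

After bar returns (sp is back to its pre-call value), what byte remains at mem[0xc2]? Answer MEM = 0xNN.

MEM = 0x2e

prologue: push r6 → mem[0xc2]=0x2e, sp=0xc2
body[0] add  r5, r1, #19 → r5=0xd2
body[1] add  r3, r1, #61 → r3=0xfc
body[2] add  r7, r0, #59 → r7=0xa6
body[3] mov  r5, #0x96 → r5=0x96
body[4] add  r6, r6, #21 → r6=0x43
epilogue: pop r6=0x2e, sp=0xc3
prologue pushed ['r6'] at ['0xc2']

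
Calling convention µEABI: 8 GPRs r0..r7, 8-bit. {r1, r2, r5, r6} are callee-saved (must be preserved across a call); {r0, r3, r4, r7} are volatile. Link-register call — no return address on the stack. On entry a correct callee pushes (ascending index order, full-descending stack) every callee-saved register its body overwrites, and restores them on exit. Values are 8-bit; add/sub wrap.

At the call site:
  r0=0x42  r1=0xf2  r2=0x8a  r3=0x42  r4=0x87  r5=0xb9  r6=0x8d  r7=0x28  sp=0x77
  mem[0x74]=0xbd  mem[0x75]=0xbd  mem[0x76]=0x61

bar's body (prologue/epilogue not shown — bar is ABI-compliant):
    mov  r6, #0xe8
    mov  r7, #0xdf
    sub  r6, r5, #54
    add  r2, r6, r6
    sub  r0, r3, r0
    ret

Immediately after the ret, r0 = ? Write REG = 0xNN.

prologue: push r2 → mem[0x76]=0x8a, sp=0x76
prologue: push r6 → mem[0x75]=0x8d, sp=0x75
body[0] mov  r6, #0xe8 → r6=0xe8
body[1] mov  r7, #0xdf → r7=0xdf
body[2] sub  r6, r5, #54 → r6=0x83
body[3] add  r2, r6, r6 → r2=0x06
body[4] sub  r0, r3, r0 → r0=0x00
epilogue: pop r6=0x8d, sp=0x76
epilogue: pop r2=0x8a, sp=0x77
r0 is caller-saved → body value

REG = 0x00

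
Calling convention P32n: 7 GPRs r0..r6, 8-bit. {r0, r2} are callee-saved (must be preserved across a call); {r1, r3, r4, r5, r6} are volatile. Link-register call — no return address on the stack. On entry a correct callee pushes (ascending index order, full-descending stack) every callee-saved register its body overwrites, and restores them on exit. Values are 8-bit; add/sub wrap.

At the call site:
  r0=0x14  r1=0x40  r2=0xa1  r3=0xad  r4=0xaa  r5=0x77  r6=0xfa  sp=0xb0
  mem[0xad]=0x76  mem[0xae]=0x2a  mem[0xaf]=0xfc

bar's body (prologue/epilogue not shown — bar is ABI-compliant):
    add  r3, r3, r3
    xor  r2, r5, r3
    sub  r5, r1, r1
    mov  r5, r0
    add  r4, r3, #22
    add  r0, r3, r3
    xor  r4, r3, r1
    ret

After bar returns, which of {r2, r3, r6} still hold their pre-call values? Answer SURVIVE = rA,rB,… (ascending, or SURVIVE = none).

prologue: push r0 → mem[0xaf]=0x14, sp=0xaf
prologue: push r2 → mem[0xae]=0xa1, sp=0xae
body[0] add  r3, r3, r3 → r3=0x5a
body[1] xor  r2, r5, r3 → r2=0x2d
body[2] sub  r5, r1, r1 → r5=0x00
body[3] mov  r5, r0 → r5=0x14
body[4] add  r4, r3, #22 → r4=0x70
body[5] add  r0, r3, r3 → r0=0xb4
body[6] xor  r4, r3, r1 → r4=0x1a
epilogue: pop r2=0xa1, sp=0xaf
epilogue: pop r0=0x14, sp=0xb0
r2: callee-saved, written=True
r3: caller-saved, written=True
r6: caller-saved, written=False

SURVIVE = r2,r6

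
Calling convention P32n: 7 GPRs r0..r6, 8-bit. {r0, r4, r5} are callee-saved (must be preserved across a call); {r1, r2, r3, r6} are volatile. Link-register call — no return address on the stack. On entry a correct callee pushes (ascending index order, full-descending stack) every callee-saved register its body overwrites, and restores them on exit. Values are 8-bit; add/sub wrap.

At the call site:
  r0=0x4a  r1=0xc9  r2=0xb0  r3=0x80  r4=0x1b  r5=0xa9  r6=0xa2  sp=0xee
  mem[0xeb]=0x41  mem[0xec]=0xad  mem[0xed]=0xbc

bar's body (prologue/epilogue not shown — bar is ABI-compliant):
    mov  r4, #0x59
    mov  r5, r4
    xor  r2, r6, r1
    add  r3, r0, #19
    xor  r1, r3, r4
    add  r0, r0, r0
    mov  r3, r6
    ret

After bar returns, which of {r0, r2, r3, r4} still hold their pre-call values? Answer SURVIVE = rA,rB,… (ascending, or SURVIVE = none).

prologue: push r0 -> mem[0xed]=0x4a, sp=0xed
prologue: push r4 -> mem[0xec]=0x1b, sp=0xec
prologue: push r5 -> mem[0xeb]=0xa9, sp=0xeb
body[0] mov  r4, #0x59 -> r4=0x59
body[1] mov  r5, r4 -> r5=0x59
body[2] xor  r2, r6, r1 -> r2=0x6b
body[3] add  r3, r0, #19 -> r3=0x5d
body[4] xor  r1, r3, r4 -> r1=0x04
body[5] add  r0, r0, r0 -> r0=0x94
body[6] mov  r3, r6 -> r3=0xa2
epilogue: pop r5=0xa9, sp=0xec
epilogue: pop r4=0x1b, sp=0xed
epilogue: pop r0=0x4a, sp=0xee
r0: callee-saved, written=True
r2: caller-saved, written=True
r3: caller-saved, written=True
r4: callee-saved, written=True

SURVIVE = r0,r4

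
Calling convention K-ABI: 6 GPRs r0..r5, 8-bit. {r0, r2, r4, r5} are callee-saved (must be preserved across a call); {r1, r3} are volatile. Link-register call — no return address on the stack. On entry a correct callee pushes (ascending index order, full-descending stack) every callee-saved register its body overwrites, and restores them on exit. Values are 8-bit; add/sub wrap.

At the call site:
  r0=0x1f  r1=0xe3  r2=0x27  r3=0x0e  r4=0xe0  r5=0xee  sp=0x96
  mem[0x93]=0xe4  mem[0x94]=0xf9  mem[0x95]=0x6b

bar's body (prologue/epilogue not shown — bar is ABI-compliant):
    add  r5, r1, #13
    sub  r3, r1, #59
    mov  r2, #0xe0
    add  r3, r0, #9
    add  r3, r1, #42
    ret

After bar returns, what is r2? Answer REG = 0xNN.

prologue: push r2 -> mem[0x95]=0x27, sp=0x95
prologue: push r5 -> mem[0x94]=0xee, sp=0x94
body[0] add  r5, r1, #13 -> r5=0xf0
body[1] sub  r3, r1, #59 -> r3=0xa8
body[2] mov  r2, #0xe0 -> r2=0xe0
body[3] add  r3, r0, #9 -> r3=0x28
body[4] add  r3, r1, #42 -> r3=0x0d
epilogue: pop r5=0xee, sp=0x95
epilogue: pop r2=0x27, sp=0x96
r2 is callee-saved -> restored

REG = 0x27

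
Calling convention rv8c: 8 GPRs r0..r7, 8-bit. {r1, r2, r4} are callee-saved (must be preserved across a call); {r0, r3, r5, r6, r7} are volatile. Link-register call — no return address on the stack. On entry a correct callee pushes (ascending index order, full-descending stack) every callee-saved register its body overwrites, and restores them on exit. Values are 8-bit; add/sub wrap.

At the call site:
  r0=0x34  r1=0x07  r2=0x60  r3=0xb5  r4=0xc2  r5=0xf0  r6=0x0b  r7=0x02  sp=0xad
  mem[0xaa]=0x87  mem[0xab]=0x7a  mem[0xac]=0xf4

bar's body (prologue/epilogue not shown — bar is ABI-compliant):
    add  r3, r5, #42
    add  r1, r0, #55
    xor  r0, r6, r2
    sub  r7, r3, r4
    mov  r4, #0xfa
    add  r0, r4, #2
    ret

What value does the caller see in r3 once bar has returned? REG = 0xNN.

REG = 0x1a

prologue: push r1 -> mem[0xac]=0x07, sp=0xac
prologue: push r4 -> mem[0xab]=0xc2, sp=0xab
body[0] add  r3, r5, #42 -> r3=0x1a
body[1] add  r1, r0, #55 -> r1=0x6b
body[2] xor  r0, r6, r2 -> r0=0x6b
body[3] sub  r7, r3, r4 -> r7=0x58
body[4] mov  r4, #0xfa -> r4=0xfa
body[5] add  r0, r4, #2 -> r0=0xfc
epilogue: pop r4=0xc2, sp=0xac
epilogue: pop r1=0x07, sp=0xad
r3 is caller-saved -> body value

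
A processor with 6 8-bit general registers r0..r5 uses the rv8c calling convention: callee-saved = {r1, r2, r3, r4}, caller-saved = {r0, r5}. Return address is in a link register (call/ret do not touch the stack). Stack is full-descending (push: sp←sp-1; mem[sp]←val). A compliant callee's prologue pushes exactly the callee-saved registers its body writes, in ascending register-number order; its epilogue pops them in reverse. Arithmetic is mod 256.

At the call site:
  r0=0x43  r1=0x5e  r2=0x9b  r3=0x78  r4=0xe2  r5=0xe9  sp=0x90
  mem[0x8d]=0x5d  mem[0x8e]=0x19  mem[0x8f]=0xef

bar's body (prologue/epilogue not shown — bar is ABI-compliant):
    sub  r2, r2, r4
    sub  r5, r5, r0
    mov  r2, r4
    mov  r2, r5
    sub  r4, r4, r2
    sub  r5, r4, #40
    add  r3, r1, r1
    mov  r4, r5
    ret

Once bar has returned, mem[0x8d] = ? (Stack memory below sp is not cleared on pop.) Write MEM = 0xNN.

MEM = 0xe2

prologue: push r2 -> mem[0x8f]=0x9b, sp=0x8f
prologue: push r3 -> mem[0x8e]=0x78, sp=0x8e
prologue: push r4 -> mem[0x8d]=0xe2, sp=0x8d
body[0] sub  r2, r2, r4 -> r2=0xb9
body[1] sub  r5, r5, r0 -> r5=0xa6
body[2] mov  r2, r4 -> r2=0xe2
body[3] mov  r2, r5 -> r2=0xa6
body[4] sub  r4, r4, r2 -> r4=0x3c
body[5] sub  r5, r4, #40 -> r5=0x14
body[6] add  r3, r1, r1 -> r3=0xbc
body[7] mov  r4, r5 -> r4=0x14
epilogue: pop r4=0xe2, sp=0x8e
epilogue: pop r3=0x78, sp=0x8f
epilogue: pop r2=0x9b, sp=0x90
prologue pushed ['r2', 'r3', 'r4'] at ['0x8f', '0x8e', '0x8d']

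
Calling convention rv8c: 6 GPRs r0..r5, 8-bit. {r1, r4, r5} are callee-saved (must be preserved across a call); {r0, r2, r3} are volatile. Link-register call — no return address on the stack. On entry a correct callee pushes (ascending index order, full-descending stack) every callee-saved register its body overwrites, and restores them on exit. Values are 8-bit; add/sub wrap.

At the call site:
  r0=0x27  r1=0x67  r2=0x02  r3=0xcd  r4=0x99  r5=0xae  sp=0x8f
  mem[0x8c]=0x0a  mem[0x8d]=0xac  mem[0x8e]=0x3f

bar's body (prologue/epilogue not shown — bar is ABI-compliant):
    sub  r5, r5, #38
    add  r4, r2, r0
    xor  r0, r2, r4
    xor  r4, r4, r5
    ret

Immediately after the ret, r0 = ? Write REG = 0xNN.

prologue: push r4 -> mem[0x8e]=0x99, sp=0x8e
prologue: push r5 -> mem[0x8d]=0xae, sp=0x8d
body[0] sub  r5, r5, #38 -> r5=0x88
body[1] add  r4, r2, r0 -> r4=0x29
body[2] xor  r0, r2, r4 -> r0=0x2b
body[3] xor  r4, r4, r5 -> r4=0xa1
epilogue: pop r5=0xae, sp=0x8e
epilogue: pop r4=0x99, sp=0x8f
r0 is caller-saved -> body value

REG = 0x2b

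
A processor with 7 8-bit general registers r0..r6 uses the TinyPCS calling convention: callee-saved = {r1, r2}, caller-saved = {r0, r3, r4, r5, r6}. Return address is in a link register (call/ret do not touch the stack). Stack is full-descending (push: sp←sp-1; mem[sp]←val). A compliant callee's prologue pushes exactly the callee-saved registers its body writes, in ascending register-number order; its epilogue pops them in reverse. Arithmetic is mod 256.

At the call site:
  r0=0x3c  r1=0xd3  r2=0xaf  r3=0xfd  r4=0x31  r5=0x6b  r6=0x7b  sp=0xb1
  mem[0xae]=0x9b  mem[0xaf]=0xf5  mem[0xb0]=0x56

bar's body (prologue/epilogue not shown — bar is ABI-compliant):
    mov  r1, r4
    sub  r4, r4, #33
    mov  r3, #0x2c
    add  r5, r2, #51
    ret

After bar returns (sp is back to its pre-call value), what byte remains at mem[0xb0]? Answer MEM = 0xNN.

prologue: push r1 -> mem[0xb0]=0xd3, sp=0xb0
body[0] mov  r1, r4 -> r1=0x31
body[1] sub  r4, r4, #33 -> r4=0x10
body[2] mov  r3, #0x2c -> r3=0x2c
body[3] add  r5, r2, #51 -> r5=0xe2
epilogue: pop r1=0xd3, sp=0xb1
prologue pushed ['r1'] at ['0xb0']

MEM = 0xd3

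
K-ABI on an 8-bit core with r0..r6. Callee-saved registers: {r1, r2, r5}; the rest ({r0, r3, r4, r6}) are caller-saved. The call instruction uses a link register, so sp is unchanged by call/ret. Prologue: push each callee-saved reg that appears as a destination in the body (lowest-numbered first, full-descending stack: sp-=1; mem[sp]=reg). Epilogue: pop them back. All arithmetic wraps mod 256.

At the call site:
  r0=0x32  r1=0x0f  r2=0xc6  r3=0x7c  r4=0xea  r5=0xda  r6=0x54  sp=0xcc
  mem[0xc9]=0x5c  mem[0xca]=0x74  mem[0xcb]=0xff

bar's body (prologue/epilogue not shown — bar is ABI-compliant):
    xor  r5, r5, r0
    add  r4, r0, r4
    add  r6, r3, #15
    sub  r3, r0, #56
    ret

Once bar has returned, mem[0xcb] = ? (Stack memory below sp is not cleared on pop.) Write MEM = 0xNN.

prologue: push r5 → mem[0xcb]=0xda, sp=0xcb
body[0] xor  r5, r5, r0 → r5=0xe8
body[1] add  r4, r0, r4 → r4=0x1c
body[2] add  r6, r3, #15 → r6=0x8b
body[3] sub  r3, r0, #56 → r3=0xfa
epilogue: pop r5=0xda, sp=0xcc
prologue pushed ['r5'] at ['0xcb']

MEM = 0xda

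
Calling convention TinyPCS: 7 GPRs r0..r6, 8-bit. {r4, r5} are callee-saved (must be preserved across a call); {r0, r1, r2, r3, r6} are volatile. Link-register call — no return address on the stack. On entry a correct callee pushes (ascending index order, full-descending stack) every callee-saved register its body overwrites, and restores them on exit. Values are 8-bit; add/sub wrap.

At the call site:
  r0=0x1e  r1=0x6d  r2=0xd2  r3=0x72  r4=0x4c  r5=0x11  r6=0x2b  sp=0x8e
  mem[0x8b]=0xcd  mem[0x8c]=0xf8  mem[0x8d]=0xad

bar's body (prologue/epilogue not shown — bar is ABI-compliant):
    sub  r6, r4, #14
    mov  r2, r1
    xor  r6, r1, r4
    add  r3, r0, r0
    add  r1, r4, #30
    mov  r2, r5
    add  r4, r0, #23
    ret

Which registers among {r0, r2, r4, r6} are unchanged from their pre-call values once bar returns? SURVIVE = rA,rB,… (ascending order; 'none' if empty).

prologue: push r4 -> mem[0x8d]=0x4c, sp=0x8d
body[0] sub  r6, r4, #14 -> r6=0x3e
body[1] mov  r2, r1 -> r2=0x6d
body[2] xor  r6, r1, r4 -> r6=0x21
body[3] add  r3, r0, r0 -> r3=0x3c
body[4] add  r1, r4, #30 -> r1=0x6a
body[5] mov  r2, r5 -> r2=0x11
body[6] add  r4, r0, #23 -> r4=0x35
epilogue: pop r4=0x4c, sp=0x8e
r0: caller-saved, written=False
r2: caller-saved, written=True
r4: callee-saved, written=True
r6: caller-saved, written=True

SURVIVE = r0,r4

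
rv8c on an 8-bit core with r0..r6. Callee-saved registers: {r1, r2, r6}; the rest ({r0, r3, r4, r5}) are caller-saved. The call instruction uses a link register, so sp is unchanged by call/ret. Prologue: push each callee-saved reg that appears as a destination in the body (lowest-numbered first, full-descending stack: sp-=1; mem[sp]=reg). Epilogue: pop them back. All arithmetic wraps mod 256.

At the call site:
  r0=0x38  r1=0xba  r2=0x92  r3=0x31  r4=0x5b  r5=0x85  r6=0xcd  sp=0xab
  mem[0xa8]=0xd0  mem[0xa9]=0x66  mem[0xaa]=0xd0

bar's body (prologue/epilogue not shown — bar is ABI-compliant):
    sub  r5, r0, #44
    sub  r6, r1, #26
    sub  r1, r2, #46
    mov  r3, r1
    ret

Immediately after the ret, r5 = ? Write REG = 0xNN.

prologue: push r1 -> mem[0xaa]=0xba, sp=0xaa
prologue: push r6 -> mem[0xa9]=0xcd, sp=0xa9
body[0] sub  r5, r0, #44 -> r5=0x0c
body[1] sub  r6, r1, #26 -> r6=0xa0
body[2] sub  r1, r2, #46 -> r1=0x64
body[3] mov  r3, r1 -> r3=0x64
epilogue: pop r6=0xcd, sp=0xaa
epilogue: pop r1=0xba, sp=0xab
r5 is caller-saved -> body value

REG = 0x0c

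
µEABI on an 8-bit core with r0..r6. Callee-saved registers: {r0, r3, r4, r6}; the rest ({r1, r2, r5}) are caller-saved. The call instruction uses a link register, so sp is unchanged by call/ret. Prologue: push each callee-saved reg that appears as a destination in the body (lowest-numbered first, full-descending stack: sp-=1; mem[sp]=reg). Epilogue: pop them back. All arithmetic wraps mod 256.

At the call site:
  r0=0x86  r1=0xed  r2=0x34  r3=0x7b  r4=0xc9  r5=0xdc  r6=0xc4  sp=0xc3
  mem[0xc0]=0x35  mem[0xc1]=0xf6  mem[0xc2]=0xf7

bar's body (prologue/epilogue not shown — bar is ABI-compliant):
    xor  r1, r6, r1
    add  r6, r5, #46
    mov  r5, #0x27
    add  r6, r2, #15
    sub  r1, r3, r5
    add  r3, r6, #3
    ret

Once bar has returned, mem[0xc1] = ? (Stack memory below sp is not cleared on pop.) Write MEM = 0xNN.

MEM = 0xc4

prologue: push r3 -> mem[0xc2]=0x7b, sp=0xc2
prologue: push r6 -> mem[0xc1]=0xc4, sp=0xc1
body[0] xor  r1, r6, r1 -> r1=0x29
body[1] add  r6, r5, #46 -> r6=0x0a
body[2] mov  r5, #0x27 -> r5=0x27
body[3] add  r6, r2, #15 -> r6=0x43
body[4] sub  r1, r3, r5 -> r1=0x54
body[5] add  r3, r6, #3 -> r3=0x46
epilogue: pop r6=0xc4, sp=0xc2
epilogue: pop r3=0x7b, sp=0xc3
prologue pushed ['r3', 'r6'] at ['0xc2', '0xc1']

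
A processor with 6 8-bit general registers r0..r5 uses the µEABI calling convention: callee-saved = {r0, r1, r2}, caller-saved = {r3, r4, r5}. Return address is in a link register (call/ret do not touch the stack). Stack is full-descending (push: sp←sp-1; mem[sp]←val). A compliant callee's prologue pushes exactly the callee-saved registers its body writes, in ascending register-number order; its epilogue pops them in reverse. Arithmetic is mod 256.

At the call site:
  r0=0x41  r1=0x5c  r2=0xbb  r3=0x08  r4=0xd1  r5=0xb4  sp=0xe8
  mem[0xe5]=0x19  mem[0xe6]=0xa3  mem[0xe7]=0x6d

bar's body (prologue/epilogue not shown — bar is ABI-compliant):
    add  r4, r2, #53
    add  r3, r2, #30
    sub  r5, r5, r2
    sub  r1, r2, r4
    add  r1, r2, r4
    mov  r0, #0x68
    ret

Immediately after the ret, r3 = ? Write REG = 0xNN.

REG = 0xd9

prologue: push r0 -> mem[0xe7]=0x41, sp=0xe7
prologue: push r1 -> mem[0xe6]=0x5c, sp=0xe6
body[0] add  r4, r2, #53 -> r4=0xf0
body[1] add  r3, r2, #30 -> r3=0xd9
body[2] sub  r5, r5, r2 -> r5=0xf9
body[3] sub  r1, r2, r4 -> r1=0xcb
body[4] add  r1, r2, r4 -> r1=0xab
body[5] mov  r0, #0x68 -> r0=0x68
epilogue: pop r1=0x5c, sp=0xe7
epilogue: pop r0=0x41, sp=0xe8
r3 is caller-saved -> body value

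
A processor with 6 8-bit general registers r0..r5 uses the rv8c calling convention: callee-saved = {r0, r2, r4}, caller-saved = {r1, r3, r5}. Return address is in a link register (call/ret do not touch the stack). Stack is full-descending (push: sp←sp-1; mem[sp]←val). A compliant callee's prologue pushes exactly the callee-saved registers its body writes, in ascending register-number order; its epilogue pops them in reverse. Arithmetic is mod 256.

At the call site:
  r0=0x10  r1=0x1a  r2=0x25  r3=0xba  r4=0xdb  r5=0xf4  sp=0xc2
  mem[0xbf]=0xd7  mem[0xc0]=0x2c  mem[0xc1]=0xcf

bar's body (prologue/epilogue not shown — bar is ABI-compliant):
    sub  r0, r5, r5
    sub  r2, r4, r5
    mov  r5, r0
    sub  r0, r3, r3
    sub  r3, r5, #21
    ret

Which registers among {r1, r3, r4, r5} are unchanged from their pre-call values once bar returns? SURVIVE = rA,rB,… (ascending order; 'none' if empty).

SURVIVE = r1,r4

prologue: push r0 → mem[0xc1]=0x10, sp=0xc1
prologue: push r2 → mem[0xc0]=0x25, sp=0xc0
body[0] sub  r0, r5, r5 → r0=0x00
body[1] sub  r2, r4, r5 → r2=0xe7
body[2] mov  r5, r0 → r5=0x00
body[3] sub  r0, r3, r3 → r0=0x00
body[4] sub  r3, r5, #21 → r3=0xeb
epilogue: pop r2=0x25, sp=0xc1
epilogue: pop r0=0x10, sp=0xc2
r1: caller-saved, written=False
r3: caller-saved, written=True
r4: callee-saved, written=False
r5: caller-saved, written=True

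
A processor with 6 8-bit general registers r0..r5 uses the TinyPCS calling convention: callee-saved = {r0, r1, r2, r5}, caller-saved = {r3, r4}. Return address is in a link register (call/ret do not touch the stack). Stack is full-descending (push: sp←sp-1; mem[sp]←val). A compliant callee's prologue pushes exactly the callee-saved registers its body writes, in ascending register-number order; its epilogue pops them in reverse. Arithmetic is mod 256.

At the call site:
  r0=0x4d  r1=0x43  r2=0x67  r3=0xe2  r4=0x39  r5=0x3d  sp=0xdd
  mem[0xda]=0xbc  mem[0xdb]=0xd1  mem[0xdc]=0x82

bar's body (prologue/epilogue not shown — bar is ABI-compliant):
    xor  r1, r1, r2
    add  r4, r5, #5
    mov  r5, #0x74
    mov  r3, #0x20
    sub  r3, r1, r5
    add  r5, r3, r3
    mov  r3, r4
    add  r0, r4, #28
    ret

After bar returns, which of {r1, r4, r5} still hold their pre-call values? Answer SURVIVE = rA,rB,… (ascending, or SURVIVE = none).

SURVIVE = r1,r5

prologue: push r0 → mem[0xdc]=0x4d, sp=0xdc
prologue: push r1 → mem[0xdb]=0x43, sp=0xdb
prologue: push r5 → mem[0xda]=0x3d, sp=0xda
body[0] xor  r1, r1, r2 → r1=0x24
body[1] add  r4, r5, #5 → r4=0x42
body[2] mov  r5, #0x74 → r5=0x74
body[3] mov  r3, #0x20 → r3=0x20
body[4] sub  r3, r1, r5 → r3=0xb0
body[5] add  r5, r3, r3 → r5=0x60
body[6] mov  r3, r4 → r3=0x42
body[7] add  r0, r4, #28 → r0=0x5e
epilogue: pop r5=0x3d, sp=0xdb
epilogue: pop r1=0x43, sp=0xdc
epilogue: pop r0=0x4d, sp=0xdd
r1: callee-saved, written=True
r4: caller-saved, written=True
r5: callee-saved, written=True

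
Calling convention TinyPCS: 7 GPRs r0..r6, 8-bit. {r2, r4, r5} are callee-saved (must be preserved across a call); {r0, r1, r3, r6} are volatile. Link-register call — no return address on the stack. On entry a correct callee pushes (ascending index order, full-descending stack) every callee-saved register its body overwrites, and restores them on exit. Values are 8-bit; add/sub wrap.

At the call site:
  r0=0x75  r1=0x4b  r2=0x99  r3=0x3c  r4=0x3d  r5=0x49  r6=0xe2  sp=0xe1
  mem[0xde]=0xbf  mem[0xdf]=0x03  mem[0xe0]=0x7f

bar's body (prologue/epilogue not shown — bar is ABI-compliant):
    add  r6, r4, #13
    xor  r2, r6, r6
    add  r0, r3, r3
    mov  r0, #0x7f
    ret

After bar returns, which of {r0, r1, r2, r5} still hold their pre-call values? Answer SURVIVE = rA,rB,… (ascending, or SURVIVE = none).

SURVIVE = r1,r2,r5

prologue: push r2 → mem[0xe0]=0x99, sp=0xe0
body[0] add  r6, r4, #13 → r6=0x4a
body[1] xor  r2, r6, r6 → r2=0x00
body[2] add  r0, r3, r3 → r0=0x78
body[3] mov  r0, #0x7f → r0=0x7f
epilogue: pop r2=0x99, sp=0xe1
r0: caller-saved, written=True
r1: caller-saved, written=False
r2: callee-saved, written=True
r5: callee-saved, written=False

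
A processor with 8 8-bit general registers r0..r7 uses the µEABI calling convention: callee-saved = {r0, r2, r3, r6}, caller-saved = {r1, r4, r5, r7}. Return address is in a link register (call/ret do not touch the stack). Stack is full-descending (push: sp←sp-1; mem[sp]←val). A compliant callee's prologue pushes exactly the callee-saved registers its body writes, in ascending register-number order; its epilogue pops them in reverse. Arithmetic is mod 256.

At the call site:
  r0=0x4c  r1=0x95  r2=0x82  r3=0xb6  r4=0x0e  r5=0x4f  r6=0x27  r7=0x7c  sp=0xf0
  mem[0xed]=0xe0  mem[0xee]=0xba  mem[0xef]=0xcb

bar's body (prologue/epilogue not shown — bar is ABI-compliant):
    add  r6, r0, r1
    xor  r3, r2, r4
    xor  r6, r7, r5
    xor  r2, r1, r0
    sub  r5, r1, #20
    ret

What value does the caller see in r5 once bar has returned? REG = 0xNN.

REG = 0x81

prologue: push r2 → mem[0xef]=0x82, sp=0xef
prologue: push r3 → mem[0xee]=0xb6, sp=0xee
prologue: push r6 → mem[0xed]=0x27, sp=0xed
body[0] add  r6, r0, r1 → r6=0xe1
body[1] xor  r3, r2, r4 → r3=0x8c
body[2] xor  r6, r7, r5 → r6=0x33
body[3] xor  r2, r1, r0 → r2=0xd9
body[4] sub  r5, r1, #20 → r5=0x81
epilogue: pop r6=0x27, sp=0xee
epilogue: pop r3=0xb6, sp=0xef
epilogue: pop r2=0x82, sp=0xf0
r5 is caller-saved → body value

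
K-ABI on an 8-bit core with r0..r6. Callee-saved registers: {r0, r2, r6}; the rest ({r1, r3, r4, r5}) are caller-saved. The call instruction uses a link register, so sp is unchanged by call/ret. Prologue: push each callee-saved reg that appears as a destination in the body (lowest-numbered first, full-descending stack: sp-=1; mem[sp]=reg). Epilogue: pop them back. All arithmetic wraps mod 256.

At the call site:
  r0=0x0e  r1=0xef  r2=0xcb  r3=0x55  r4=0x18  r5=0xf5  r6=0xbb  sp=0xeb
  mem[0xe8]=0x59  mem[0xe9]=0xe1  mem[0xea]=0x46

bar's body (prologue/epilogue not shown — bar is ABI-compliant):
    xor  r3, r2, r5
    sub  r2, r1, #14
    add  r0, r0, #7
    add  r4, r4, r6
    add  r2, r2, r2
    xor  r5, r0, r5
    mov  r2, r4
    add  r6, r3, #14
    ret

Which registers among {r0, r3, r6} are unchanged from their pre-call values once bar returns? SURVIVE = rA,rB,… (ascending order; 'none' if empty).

prologue: push r0 -> mem[0xea]=0x0e, sp=0xea
prologue: push r2 -> mem[0xe9]=0xcb, sp=0xe9
prologue: push r6 -> mem[0xe8]=0xbb, sp=0xe8
body[0] xor  r3, r2, r5 -> r3=0x3e
body[1] sub  r2, r1, #14 -> r2=0xe1
body[2] add  r0, r0, #7 -> r0=0x15
body[3] add  r4, r4, r6 -> r4=0xd3
body[4] add  r2, r2, r2 -> r2=0xc2
body[5] xor  r5, r0, r5 -> r5=0xe0
body[6] mov  r2, r4 -> r2=0xd3
body[7] add  r6, r3, #14 -> r6=0x4c
epilogue: pop r6=0xbb, sp=0xe9
epilogue: pop r2=0xcb, sp=0xea
epilogue: pop r0=0x0e, sp=0xeb
r0: callee-saved, written=True
r3: caller-saved, written=True
r6: callee-saved, written=True

SURVIVE = r0,r6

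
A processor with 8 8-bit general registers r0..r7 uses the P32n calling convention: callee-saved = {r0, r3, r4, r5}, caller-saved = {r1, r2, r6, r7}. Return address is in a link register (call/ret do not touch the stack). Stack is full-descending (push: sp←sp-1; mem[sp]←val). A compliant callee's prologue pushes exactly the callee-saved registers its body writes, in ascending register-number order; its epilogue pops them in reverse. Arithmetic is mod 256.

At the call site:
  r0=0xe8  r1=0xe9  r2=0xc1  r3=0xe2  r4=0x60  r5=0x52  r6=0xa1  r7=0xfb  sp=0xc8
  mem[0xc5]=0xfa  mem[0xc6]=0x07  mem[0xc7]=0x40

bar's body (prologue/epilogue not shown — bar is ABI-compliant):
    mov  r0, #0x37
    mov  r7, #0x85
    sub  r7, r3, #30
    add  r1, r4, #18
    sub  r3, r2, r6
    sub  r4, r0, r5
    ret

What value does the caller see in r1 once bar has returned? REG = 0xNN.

REG = 0x72

prologue: push r0 -> mem[0xc7]=0xe8, sp=0xc7
prologue: push r3 -> mem[0xc6]=0xe2, sp=0xc6
prologue: push r4 -> mem[0xc5]=0x60, sp=0xc5
body[0] mov  r0, #0x37 -> r0=0x37
body[1] mov  r7, #0x85 -> r7=0x85
body[2] sub  r7, r3, #30 -> r7=0xc4
body[3] add  r1, r4, #18 -> r1=0x72
body[4] sub  r3, r2, r6 -> r3=0x20
body[5] sub  r4, r0, r5 -> r4=0xe5
epilogue: pop r4=0x60, sp=0xc6
epilogue: pop r3=0xe2, sp=0xc7
epilogue: pop r0=0xe8, sp=0xc8
r1 is caller-saved -> body value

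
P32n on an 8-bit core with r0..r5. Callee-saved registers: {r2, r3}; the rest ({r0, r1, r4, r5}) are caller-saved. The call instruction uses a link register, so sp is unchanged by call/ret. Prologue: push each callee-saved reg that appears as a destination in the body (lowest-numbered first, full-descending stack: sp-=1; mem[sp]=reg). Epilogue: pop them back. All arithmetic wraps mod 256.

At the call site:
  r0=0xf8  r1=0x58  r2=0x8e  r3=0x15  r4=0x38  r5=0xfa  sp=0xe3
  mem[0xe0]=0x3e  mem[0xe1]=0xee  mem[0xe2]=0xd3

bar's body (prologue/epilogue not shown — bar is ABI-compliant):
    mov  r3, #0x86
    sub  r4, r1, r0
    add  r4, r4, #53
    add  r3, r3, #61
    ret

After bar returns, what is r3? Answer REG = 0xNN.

REG = 0x15

prologue: push r3 -> mem[0xe2]=0x15, sp=0xe2
body[0] mov  r3, #0x86 -> r3=0x86
body[1] sub  r4, r1, r0 -> r4=0x60
body[2] add  r4, r4, #53 -> r4=0x95
body[3] add  r3, r3, #61 -> r3=0xc3
epilogue: pop r3=0x15, sp=0xe3
r3 is callee-saved -> restored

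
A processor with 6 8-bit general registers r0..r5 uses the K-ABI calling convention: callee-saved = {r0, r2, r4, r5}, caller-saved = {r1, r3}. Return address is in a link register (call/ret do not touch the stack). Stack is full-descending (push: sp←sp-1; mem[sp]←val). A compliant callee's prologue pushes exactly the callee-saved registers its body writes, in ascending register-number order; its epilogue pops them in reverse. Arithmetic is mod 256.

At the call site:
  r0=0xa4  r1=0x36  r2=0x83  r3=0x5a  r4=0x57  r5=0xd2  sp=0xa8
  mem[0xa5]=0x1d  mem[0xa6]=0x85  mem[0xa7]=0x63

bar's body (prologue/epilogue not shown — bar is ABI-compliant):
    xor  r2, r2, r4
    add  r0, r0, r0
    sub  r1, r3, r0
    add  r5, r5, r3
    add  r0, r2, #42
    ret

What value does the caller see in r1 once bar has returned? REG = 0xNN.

prologue: push r0 -> mem[0xa7]=0xa4, sp=0xa7
prologue: push r2 -> mem[0xa6]=0x83, sp=0xa6
prologue: push r5 -> mem[0xa5]=0xd2, sp=0xa5
body[0] xor  r2, r2, r4 -> r2=0xd4
body[1] add  r0, r0, r0 -> r0=0x48
body[2] sub  r1, r3, r0 -> r1=0x12
body[3] add  r5, r5, r3 -> r5=0x2c
body[4] add  r0, r2, #42 -> r0=0xfe
epilogue: pop r5=0xd2, sp=0xa6
epilogue: pop r2=0x83, sp=0xa7
epilogue: pop r0=0xa4, sp=0xa8
r1 is caller-saved -> body value

REG = 0x12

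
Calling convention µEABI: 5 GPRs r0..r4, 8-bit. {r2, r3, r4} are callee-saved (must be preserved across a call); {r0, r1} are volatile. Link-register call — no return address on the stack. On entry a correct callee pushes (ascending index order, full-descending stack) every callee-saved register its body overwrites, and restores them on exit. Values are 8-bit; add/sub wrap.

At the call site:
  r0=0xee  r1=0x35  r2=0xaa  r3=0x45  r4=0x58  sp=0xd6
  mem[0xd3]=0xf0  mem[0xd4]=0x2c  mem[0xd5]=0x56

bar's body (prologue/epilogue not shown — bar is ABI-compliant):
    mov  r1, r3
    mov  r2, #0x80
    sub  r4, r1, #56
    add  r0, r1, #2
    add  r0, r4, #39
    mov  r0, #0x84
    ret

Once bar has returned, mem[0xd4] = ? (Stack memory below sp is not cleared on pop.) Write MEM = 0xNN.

prologue: push r2 → mem[0xd5]=0xaa, sp=0xd5
prologue: push r4 → mem[0xd4]=0x58, sp=0xd4
body[0] mov  r1, r3 → r1=0x45
body[1] mov  r2, #0x80 → r2=0x80
body[2] sub  r4, r1, #56 → r4=0x0d
body[3] add  r0, r1, #2 → r0=0x47
body[4] add  r0, r4, #39 → r0=0x34
body[5] mov  r0, #0x84 → r0=0x84
epilogue: pop r4=0x58, sp=0xd5
epilogue: pop r2=0xaa, sp=0xd6
prologue pushed ['r2', 'r4'] at ['0xd5', '0xd4']

MEM = 0x58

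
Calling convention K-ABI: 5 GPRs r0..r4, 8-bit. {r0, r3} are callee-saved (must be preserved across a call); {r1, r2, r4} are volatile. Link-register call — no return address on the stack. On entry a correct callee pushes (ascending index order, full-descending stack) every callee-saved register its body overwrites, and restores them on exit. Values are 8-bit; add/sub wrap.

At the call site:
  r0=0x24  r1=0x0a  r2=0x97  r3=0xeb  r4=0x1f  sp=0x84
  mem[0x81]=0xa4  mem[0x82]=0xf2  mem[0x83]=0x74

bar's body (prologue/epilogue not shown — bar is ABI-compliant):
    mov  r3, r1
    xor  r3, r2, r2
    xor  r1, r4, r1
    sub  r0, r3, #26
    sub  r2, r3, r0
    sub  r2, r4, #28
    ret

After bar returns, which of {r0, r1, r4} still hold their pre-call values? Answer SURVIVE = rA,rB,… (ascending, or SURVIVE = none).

SURVIVE = r0,r4

prologue: push r0 -> mem[0x83]=0x24, sp=0x83
prologue: push r3 -> mem[0x82]=0xeb, sp=0x82
body[0] mov  r3, r1 -> r3=0x0a
body[1] xor  r3, r2, r2 -> r3=0x00
body[2] xor  r1, r4, r1 -> r1=0x15
body[3] sub  r0, r3, #26 -> r0=0xe6
body[4] sub  r2, r3, r0 -> r2=0x1a
body[5] sub  r2, r4, #28 -> r2=0x03
epilogue: pop r3=0xeb, sp=0x83
epilogue: pop r0=0x24, sp=0x84
r0: callee-saved, written=True
r1: caller-saved, written=True
r4: caller-saved, written=False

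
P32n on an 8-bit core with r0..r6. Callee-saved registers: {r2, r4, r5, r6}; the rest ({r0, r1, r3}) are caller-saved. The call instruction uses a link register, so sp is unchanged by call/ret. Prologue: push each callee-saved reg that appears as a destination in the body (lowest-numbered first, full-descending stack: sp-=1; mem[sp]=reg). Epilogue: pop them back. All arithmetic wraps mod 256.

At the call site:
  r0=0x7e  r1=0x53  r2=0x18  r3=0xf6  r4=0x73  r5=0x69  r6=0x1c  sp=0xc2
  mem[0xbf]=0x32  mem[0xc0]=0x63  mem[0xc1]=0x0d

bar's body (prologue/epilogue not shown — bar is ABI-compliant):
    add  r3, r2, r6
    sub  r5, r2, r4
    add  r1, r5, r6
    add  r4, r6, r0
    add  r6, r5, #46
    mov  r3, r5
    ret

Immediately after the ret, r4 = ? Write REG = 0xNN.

prologue: push r4 → mem[0xc1]=0x73, sp=0xc1
prologue: push r5 → mem[0xc0]=0x69, sp=0xc0
prologue: push r6 → mem[0xbf]=0x1c, sp=0xbf
body[0] add  r3, r2, r6 → r3=0x34
body[1] sub  r5, r2, r4 → r5=0xa5
body[2] add  r1, r5, r6 → r1=0xc1
body[3] add  r4, r6, r0 → r4=0x9a
body[4] add  r6, r5, #46 → r6=0xd3
body[5] mov  r3, r5 → r3=0xa5
epilogue: pop r6=0x1c, sp=0xc0
epilogue: pop r5=0x69, sp=0xc1
epilogue: pop r4=0x73, sp=0xc2
r4 is callee-saved → restored

REG = 0x73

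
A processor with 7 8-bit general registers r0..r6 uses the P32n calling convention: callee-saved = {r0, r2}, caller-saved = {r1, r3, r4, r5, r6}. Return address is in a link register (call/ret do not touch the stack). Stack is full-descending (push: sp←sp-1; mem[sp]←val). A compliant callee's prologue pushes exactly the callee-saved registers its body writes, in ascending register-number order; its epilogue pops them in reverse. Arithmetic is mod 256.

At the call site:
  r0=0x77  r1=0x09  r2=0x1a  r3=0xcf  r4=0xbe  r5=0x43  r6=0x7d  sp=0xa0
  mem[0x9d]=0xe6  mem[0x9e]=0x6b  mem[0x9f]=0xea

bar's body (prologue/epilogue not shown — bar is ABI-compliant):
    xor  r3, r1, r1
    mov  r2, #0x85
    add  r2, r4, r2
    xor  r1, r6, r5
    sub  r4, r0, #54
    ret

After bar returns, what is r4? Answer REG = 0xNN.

REG = 0x41

prologue: push r2 -> mem[0x9f]=0x1a, sp=0x9f
body[0] xor  r3, r1, r1 -> r3=0x00
body[1] mov  r2, #0x85 -> r2=0x85
body[2] add  r2, r4, r2 -> r2=0x43
body[3] xor  r1, r6, r5 -> r1=0x3e
body[4] sub  r4, r0, #54 -> r4=0x41
epilogue: pop r2=0x1a, sp=0xa0
r4 is caller-saved -> body value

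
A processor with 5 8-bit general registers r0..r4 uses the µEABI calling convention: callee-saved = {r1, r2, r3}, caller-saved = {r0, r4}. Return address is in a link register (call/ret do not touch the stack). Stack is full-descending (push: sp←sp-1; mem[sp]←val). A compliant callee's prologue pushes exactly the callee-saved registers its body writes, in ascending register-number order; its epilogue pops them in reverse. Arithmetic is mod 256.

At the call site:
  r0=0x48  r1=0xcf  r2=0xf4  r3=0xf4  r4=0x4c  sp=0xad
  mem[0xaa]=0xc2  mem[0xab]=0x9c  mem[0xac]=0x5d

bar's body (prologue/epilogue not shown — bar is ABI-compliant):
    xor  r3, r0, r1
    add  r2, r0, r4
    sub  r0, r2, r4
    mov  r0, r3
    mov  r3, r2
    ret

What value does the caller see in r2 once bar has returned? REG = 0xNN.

REG = 0xf4

prologue: push r2 -> mem[0xac]=0xf4, sp=0xac
prologue: push r3 -> mem[0xab]=0xf4, sp=0xab
body[0] xor  r3, r0, r1 -> r3=0x87
body[1] add  r2, r0, r4 -> r2=0x94
body[2] sub  r0, r2, r4 -> r0=0x48
body[3] mov  r0, r3 -> r0=0x87
body[4] mov  r3, r2 -> r3=0x94
epilogue: pop r3=0xf4, sp=0xac
epilogue: pop r2=0xf4, sp=0xad
r2 is callee-saved -> restored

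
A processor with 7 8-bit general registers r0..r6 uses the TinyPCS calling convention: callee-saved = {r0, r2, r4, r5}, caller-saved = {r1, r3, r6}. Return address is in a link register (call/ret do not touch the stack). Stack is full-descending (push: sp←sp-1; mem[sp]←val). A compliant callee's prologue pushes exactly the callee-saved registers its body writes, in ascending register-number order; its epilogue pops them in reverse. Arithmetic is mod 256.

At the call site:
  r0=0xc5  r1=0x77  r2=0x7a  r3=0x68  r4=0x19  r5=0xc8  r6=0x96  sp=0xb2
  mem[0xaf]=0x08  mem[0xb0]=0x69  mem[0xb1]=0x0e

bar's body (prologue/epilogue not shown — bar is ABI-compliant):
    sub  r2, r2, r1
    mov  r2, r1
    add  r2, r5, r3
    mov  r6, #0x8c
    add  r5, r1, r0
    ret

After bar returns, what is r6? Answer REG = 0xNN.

prologue: push r2 -> mem[0xb1]=0x7a, sp=0xb1
prologue: push r5 -> mem[0xb0]=0xc8, sp=0xb0
body[0] sub  r2, r2, r1 -> r2=0x03
body[1] mov  r2, r1 -> r2=0x77
body[2] add  r2, r5, r3 -> r2=0x30
body[3] mov  r6, #0x8c -> r6=0x8c
body[4] add  r5, r1, r0 -> r5=0x3c
epilogue: pop r5=0xc8, sp=0xb1
epilogue: pop r2=0x7a, sp=0xb2
r6 is caller-saved -> body value

REG = 0x8c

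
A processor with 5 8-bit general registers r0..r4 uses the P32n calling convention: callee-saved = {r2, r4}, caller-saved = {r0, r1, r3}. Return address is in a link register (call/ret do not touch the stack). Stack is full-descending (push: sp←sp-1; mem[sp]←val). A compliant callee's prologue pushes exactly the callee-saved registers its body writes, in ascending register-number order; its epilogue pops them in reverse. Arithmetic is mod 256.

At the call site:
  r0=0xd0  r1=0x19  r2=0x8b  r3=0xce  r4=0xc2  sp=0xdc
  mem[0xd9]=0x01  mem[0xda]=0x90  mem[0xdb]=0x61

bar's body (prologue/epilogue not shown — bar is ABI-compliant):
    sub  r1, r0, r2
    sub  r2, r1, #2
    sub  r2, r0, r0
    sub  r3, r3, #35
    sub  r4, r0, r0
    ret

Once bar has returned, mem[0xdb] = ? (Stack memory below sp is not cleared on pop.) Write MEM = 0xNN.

MEM = 0x8b

prologue: push r2 -> mem[0xdb]=0x8b, sp=0xdb
prologue: push r4 -> mem[0xda]=0xc2, sp=0xda
body[0] sub  r1, r0, r2 -> r1=0x45
body[1] sub  r2, r1, #2 -> r2=0x43
body[2] sub  r2, r0, r0 -> r2=0x00
body[3] sub  r3, r3, #35 -> r3=0xab
body[4] sub  r4, r0, r0 -> r4=0x00
epilogue: pop r4=0xc2, sp=0xdb
epilogue: pop r2=0x8b, sp=0xdc
prologue pushed ['r2', 'r4'] at ['0xdb', '0xda']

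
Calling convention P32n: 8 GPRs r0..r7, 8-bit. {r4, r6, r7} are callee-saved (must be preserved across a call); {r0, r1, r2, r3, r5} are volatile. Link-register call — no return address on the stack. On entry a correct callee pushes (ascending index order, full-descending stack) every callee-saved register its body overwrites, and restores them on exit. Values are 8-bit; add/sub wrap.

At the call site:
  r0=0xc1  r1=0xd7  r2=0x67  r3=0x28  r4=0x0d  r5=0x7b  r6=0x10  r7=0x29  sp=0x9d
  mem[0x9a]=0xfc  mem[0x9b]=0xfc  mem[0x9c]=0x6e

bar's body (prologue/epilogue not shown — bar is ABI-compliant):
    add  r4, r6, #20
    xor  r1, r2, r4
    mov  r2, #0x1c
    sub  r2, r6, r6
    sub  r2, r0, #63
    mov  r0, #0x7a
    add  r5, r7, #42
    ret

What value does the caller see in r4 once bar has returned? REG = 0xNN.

REG = 0x0d

prologue: push r4 -> mem[0x9c]=0x0d, sp=0x9c
body[0] add  r4, r6, #20 -> r4=0x24
body[1] xor  r1, r2, r4 -> r1=0x43
body[2] mov  r2, #0x1c -> r2=0x1c
body[3] sub  r2, r6, r6 -> r2=0x00
body[4] sub  r2, r0, #63 -> r2=0x82
body[5] mov  r0, #0x7a -> r0=0x7a
body[6] add  r5, r7, #42 -> r5=0x53
epilogue: pop r4=0x0d, sp=0x9d
r4 is callee-saved -> restored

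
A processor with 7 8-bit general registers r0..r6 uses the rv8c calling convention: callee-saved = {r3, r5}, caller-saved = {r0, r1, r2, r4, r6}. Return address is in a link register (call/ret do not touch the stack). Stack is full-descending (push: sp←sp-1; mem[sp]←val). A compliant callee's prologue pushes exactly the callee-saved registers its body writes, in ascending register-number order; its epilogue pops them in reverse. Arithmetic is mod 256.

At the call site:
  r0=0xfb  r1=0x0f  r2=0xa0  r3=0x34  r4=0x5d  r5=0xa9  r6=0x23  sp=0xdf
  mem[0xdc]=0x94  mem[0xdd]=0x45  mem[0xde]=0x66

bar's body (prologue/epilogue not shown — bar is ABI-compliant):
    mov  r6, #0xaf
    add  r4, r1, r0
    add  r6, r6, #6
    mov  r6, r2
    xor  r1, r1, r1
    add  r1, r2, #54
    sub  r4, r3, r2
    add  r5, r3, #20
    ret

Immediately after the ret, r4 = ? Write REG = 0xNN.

prologue: push r5 → mem[0xde]=0xa9, sp=0xde
body[0] mov  r6, #0xaf → r6=0xaf
body[1] add  r4, r1, r0 → r4=0x0a
body[2] add  r6, r6, #6 → r6=0xb5
body[3] mov  r6, r2 → r6=0xa0
body[4] xor  r1, r1, r1 → r1=0x00
body[5] add  r1, r2, #54 → r1=0xd6
body[6] sub  r4, r3, r2 → r4=0x94
body[7] add  r5, r3, #20 → r5=0x48
epilogue: pop r5=0xa9, sp=0xdf
r4 is caller-saved → body value

REG = 0x94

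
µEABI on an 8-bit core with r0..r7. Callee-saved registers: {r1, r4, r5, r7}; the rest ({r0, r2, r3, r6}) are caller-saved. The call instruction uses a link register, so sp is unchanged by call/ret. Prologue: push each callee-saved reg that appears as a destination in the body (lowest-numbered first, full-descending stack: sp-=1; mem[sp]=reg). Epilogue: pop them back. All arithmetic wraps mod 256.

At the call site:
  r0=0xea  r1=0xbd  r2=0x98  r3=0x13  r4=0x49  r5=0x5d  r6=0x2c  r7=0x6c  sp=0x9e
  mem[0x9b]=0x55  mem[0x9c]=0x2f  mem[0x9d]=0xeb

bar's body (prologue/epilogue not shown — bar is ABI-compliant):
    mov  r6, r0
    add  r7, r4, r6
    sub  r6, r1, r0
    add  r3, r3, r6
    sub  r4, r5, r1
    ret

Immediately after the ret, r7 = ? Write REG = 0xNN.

REG = 0x6c

prologue: push r4 → mem[0x9d]=0x49, sp=0x9d
prologue: push r7 → mem[0x9c]=0x6c, sp=0x9c
body[0] mov  r6, r0 → r6=0xea
body[1] add  r7, r4, r6 → r7=0x33
body[2] sub  r6, r1, r0 → r6=0xd3
body[3] add  r3, r3, r6 → r3=0xe6
body[4] sub  r4, r5, r1 → r4=0xa0
epilogue: pop r7=0x6c, sp=0x9d
epilogue: pop r4=0x49, sp=0x9e
r7 is callee-saved → restored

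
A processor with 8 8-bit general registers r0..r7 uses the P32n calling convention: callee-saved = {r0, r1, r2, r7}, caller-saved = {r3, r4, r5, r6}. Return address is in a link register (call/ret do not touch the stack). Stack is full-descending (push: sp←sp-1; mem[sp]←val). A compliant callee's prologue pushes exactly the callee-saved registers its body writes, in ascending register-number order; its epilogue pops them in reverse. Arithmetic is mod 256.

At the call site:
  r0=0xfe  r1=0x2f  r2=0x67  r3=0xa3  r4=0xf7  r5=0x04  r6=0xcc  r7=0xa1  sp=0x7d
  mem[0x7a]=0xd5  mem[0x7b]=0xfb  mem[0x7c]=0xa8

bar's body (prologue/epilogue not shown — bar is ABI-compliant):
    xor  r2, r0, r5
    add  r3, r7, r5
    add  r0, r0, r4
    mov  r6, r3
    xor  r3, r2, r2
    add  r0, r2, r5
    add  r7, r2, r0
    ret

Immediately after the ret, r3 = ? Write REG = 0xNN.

prologue: push r0 -> mem[0x7c]=0xfe, sp=0x7c
prologue: push r2 -> mem[0x7b]=0x67, sp=0x7b
prologue: push r7 -> mem[0x7a]=0xa1, sp=0x7a
body[0] xor  r2, r0, r5 -> r2=0xfa
body[1] add  r3, r7, r5 -> r3=0xa5
body[2] add  r0, r0, r4 -> r0=0xf5
body[3] mov  r6, r3 -> r6=0xa5
body[4] xor  r3, r2, r2 -> r3=0x00
body[5] add  r0, r2, r5 -> r0=0xfe
body[6] add  r7, r2, r0 -> r7=0xf8
epilogue: pop r7=0xa1, sp=0x7b
epilogue: pop r2=0x67, sp=0x7c
epilogue: pop r0=0xfe, sp=0x7d
r3 is caller-saved -> body value

REG = 0x00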